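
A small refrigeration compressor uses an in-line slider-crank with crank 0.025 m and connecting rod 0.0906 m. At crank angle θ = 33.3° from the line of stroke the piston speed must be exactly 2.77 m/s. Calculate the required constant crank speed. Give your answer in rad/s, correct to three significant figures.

164

For an in-line slider-crank, |v_piston| = rω|sinθ|·[1 + r cosθ/√(L² − r² sin²θ)].
With r = 0.025 m, L = 0.0906 m, θ = 33.3°: the bracketed kinematic factor |dx/dθ| = 0.016928 m.
ω = v/|dx/dθ| = 2.77/0.016928 = 163.63 rad/s.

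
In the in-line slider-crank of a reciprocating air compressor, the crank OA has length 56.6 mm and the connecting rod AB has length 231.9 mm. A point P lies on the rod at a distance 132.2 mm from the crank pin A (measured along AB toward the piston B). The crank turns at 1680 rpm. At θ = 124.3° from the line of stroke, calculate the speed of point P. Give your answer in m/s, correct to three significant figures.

ω = 175.9 rad/s.  Crank-pin speed |V_A| = rω = 9.9576 m/s, perpendicular to OA.
Rod angle: sinφ = −(r/L) sinθ ⇒ φ = -11.632°; ω_rod = −rω cosθ/√(L²−r²sin²θ) = +24.705 rad/s.
V_P = V_A + ω_rod × AP, with AP = 0.1322 m along the rod.
Components: V_Px = −rω sinθ − a·ω_rod·sinφ = -7.5674 m/s;  V_Py = rω cosθ + a·ω_rod·cosφ = -2.4125 m/s.
|V_P| = √(V_Px² + V_Py²) = 7.9427 m/s.

7.94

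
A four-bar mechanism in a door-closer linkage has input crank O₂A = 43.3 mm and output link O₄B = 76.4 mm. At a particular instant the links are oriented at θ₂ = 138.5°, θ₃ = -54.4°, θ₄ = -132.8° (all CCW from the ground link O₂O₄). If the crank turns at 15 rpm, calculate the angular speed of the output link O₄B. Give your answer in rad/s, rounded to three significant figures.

ω₂ = 1.571 rad/s (from 15 rpm).
Differentiating the loop-closure r₂e^{iθ₂}+r₃e^{iθ₃}=r₁+r₄e^{iθ₄} gives r₂ω₂e^{iθ₂}+r₃ω₃e^{iθ₃}=r₄ω₄e^{iθ₄}.
Eliminating the other unknown: ω₄ = r₂ω₂ sin(θ₂−θ₃) / [r₄ sin(θ₄−θ₃)].
Numerator sine = -0.22325; denominator sine = -0.97958.
Result = 0.0433·1.571·(-0.22325) / (0.0764·(-0.97958)) = +0.20289 rad/s; magnitude 0.20289 rad/s.

0.203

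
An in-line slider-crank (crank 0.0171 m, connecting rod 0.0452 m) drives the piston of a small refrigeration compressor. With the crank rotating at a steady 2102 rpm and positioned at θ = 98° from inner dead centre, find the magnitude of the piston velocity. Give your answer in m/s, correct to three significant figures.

ω = 2π·2102/60 = 220.1 rad/s
For an in-line slider-crank, x = r cosθ + √(L² − r² sin²θ), so v = −rω sinθ·[1 + r cosθ/√(L² − r² sin²θ)].
With r = 0.0171 m, L = 0.0452 m, θ = 98°: √(L² − r² sin²θ) = 0.041908 m.
v = −0.0171·220.1·0.99027·[1 + 0.0171·-0.13917/0.041908] = -3.5158 m/s.
|v| = 3.5158 m/s.

3.52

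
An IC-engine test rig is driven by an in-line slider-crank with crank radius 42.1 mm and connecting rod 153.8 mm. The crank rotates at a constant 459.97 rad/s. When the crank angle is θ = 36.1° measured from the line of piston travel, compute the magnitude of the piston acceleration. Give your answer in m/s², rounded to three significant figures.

8000

ω = 460 rad/s
x(θ) = r cosθ + √(L² − r² sin²θ); with ω constant, a = ω²·d²x/dθ².
d²x/dθ² = −r cosθ − r²(cos2θ)/√u − r⁴ sin²2θ/(4u^{3/2}),  u = L² − r² sin²θ = 0.0230391 m².
Substituting r = 0.0421 m, L = 0.1538 m, θ = 36.1°: d²x/dθ² = -0.03779 m.
a = ω²·d²x/dθ² = (460)²·(-0.03779) = -7995.2 m/s²;  |a| = 7995.2 m/s².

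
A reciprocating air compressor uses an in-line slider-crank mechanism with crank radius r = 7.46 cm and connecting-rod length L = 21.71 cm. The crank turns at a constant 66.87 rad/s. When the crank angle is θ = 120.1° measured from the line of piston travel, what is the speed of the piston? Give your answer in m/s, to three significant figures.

3.54

ω = 66.87 rad/s
For an in-line slider-crank, x = r cosθ + √(L² − r² sin²θ), so v = −rω sinθ·[1 + r cosθ/√(L² − r² sin²θ)].
With r = 0.0746 m, L = 0.2171 m, θ = 120.1°: √(L² − r² sin²θ) = 0.20728 m.
v = −0.0746·66.87·0.86515·[1 + 0.0746·-0.50151/0.20728] = -3.5369 m/s.
|v| = 3.5369 m/s.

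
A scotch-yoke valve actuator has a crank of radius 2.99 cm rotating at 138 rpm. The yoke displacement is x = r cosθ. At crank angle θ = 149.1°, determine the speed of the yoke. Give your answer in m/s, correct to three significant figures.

0.222

ω = 14.45 rad/s (from 138 rpm).
x = r cosθ ⇒ ẋ = −rω sinθ.
|v| = rω|sinθ| = 0.0299·14.45·|sin 149.1°| = 0.2219 m/s.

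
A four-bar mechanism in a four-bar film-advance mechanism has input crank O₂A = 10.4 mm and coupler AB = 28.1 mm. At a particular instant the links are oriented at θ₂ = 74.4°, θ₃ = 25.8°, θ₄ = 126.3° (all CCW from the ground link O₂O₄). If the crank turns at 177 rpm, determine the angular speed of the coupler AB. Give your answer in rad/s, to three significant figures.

5.49

ω₂ = 18.54 rad/s (from 177 rpm).
Differentiating the loop-closure r₂e^{iθ₂}+r₃e^{iθ₃}=r₁+r₄e^{iθ₄} gives r₂ω₂e^{iθ₂}+r₃ω₃e^{iθ₃}=r₄ω₄e^{iθ₄}.
Eliminating the other unknown: ω₃ = r₂ω₂ sin(θ₄−θ₂) / [r₃ sin(θ₃−θ₄)].
Numerator sine = +0.78694; denominator sine = -0.98325.
Result = 0.0104·18.54·(+0.78694) / (0.0281·(-0.98325)) = -5.4904 rad/s; magnitude 5.4904 rad/s.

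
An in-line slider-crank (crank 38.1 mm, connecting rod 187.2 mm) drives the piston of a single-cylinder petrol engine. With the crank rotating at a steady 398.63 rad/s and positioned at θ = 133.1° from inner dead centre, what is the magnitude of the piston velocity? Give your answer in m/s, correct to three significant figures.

ω = 398.6 rad/s
For an in-line slider-crank, x = r cosθ + √(L² − r² sin²θ), so v = −rω sinθ·[1 + r cosθ/√(L² − r² sin²θ)].
With r = 0.0381 m, L = 0.1872 m, θ = 133.1°: √(L² − r² sin²θ) = 0.18512 m.
v = −0.0381·398.6·0.73016·[1 + 0.0381·-0.68327/0.18512] = -9.5301 m/s.
|v| = 9.5301 m/s.

9.53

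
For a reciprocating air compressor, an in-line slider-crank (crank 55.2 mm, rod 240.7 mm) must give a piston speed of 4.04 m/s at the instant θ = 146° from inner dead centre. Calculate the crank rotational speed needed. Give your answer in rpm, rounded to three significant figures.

1550

For an in-line slider-crank, |v_piston| = rω|sinθ|·[1 + r cosθ/√(L² − r² sin²θ)].
With r = 0.0552 m, L = 0.2407 m, θ = 146°: the bracketed kinematic factor |dx/dθ| = 0.02495 m.
ω = v/|dx/dθ| = 4.04/0.02495 = 161.92 rad/s.
N = 60ω/(2π) = 1546.3 rpm.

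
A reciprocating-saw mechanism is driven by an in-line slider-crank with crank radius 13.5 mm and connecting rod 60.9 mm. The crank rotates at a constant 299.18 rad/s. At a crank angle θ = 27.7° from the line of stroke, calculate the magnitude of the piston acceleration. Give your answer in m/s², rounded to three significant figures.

ω = 299.2 rad/s
x(θ) = r cosθ + √(L² − r² sin²θ); with ω constant, a = ω²·d²x/dθ².
d²x/dθ² = −r cosθ − r²(cos2θ)/√u − r⁴ sin²2θ/(4u^{3/2}),  u = L² − r² sin²θ = 0.00366943 m².
Substituting r = 0.0135 m, L = 0.0609 m, θ = 27.7°: d²x/dθ² = -0.013687 m.
a = ω²·d²x/dθ² = (299.2)²·(-0.013687) = -1225.1 m/s²;  |a| = 1225.1 m/s².

1230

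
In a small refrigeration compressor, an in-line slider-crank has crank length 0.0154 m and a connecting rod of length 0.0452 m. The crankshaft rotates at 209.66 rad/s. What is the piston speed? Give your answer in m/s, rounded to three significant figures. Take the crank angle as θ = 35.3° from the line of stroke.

2.39

ω = 209.7 rad/s
For an in-line slider-crank, x = r cosθ + √(L² − r² sin²θ), so v = −rω sinθ·[1 + r cosθ/√(L² − r² sin²θ)].
With r = 0.0154 m, L = 0.0452 m, θ = 35.3°: √(L² − r² sin²θ) = 0.044315 m.
v = −0.0154·209.7·0.57786·[1 + 0.0154·0.81614/0.044315] = -2.3949 m/s.
|v| = 2.3949 m/s.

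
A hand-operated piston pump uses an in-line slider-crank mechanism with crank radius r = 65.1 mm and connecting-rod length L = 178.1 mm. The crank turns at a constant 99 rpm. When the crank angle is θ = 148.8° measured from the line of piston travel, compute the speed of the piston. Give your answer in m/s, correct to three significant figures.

0.238

ω = 2π·99/60 = 10.37 rad/s
For an in-line slider-crank, x = r cosθ + √(L² − r² sin²θ), so v = −rω sinθ·[1 + r cosθ/√(L² − r² sin²θ)].
With r = 0.0651 m, L = 0.1781 m, θ = 148.8°: √(L² − r² sin²θ) = 0.17488 m.
v = −0.0651·10.37·0.51803·[1 + 0.0651·-0.85536/0.17488] = -0.2383 m/s.
|v| = 0.2383 m/s.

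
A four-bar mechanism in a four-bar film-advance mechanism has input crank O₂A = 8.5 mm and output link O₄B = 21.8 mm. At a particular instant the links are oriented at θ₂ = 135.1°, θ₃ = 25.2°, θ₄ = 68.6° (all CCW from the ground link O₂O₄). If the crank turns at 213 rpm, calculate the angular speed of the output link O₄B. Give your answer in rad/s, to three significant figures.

11.9

ω₂ = 22.31 rad/s (from 213 rpm).
Differentiating the loop-closure r₂e^{iθ₂}+r₃e^{iθ₃}=r₁+r₄e^{iθ₄} gives r₂ω₂e^{iθ₂}+r₃ω₃e^{iθ₃}=r₄ω₄e^{iθ₄}.
Eliminating the other unknown: ω₄ = r₂ω₂ sin(θ₂−θ₃) / [r₄ sin(θ₄−θ₃)].
Numerator sine = +0.94029; denominator sine = +0.68709.
Result = 0.0085·22.31·(+0.94029) / (0.0218·(+0.68709)) = +11.902 rad/s; magnitude 11.902 rad/s.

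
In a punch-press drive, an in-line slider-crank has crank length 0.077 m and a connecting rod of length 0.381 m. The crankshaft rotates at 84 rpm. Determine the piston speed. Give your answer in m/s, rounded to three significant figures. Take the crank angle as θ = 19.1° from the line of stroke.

ω = 2π·84/60 = 8.796 rad/s
For an in-line slider-crank, x = r cosθ + √(L² − r² sin²θ), so v = −rω sinθ·[1 + r cosθ/√(L² − r² sin²θ)].
With r = 0.077 m, L = 0.381 m, θ = 19.1°: √(L² − r² sin²θ) = 0.38017 m.
v = −0.077·8.796·0.32722·[1 + 0.077·0.94495/0.38017] = -0.26405 m/s.
|v| = 0.26405 m/s.

0.264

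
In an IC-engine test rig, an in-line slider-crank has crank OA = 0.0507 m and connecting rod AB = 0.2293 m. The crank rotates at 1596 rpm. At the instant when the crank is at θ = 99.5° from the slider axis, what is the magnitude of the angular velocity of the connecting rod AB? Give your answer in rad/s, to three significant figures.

ω = 167.1 rad/s (converted from 1596 rpm).
The rod makes angle φ with the slider axis where L sinφ = r sinθ; differentiating, L cosφ·φ̇ = r ω cosθ.
L cosφ = √(L² − r² sin²θ) = 0.22378 m.
|ω_rod| = r ω |cosθ| / √(L² − r² sin²θ) = 0.0507·167.1·0.16505/0.22378 = 6.2496 rad/s.

6.25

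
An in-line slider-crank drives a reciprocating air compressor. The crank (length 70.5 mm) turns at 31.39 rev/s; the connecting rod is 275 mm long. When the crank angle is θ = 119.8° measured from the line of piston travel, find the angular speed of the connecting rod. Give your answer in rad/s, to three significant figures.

ω = 197.2 rad/s (converted from 31.39 rev/s).
The rod makes angle φ with the slider axis where L sinφ = r sinθ; differentiating, L cosφ·φ̇ = r ω cosθ.
L cosφ = √(L² − r² sin²θ) = 0.26811 m.
|ω_rod| = r ω |cosθ| / √(L² − r² sin²θ) = 0.0705·197.2·0.49697/0.26811 = 25.774 rad/s.

25.8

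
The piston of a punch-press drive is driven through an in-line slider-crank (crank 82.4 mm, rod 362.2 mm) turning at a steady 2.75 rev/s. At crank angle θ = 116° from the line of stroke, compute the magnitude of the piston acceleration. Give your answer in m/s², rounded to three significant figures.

ω = 2π·2.75 = 17.28 rad/s
x(θ) = r cosθ + √(L² − r² sin²θ); with ω constant, a = ω²·d²x/dθ².
d²x/dθ² = −r cosθ − r²(cos2θ)/√u − r⁴ sin²2θ/(4u^{3/2}),  u = L² − r² sin²θ = 0.125704 m².
Substituting r = 0.0824 m, L = 0.3622 m, θ = 116°: d²x/dθ² = +0.047751 m.
a = ω²·d²x/dθ² = (17.28)²·(+0.047751) = +14.256 m/s²;  |a| = 14.256 m/s².

14.3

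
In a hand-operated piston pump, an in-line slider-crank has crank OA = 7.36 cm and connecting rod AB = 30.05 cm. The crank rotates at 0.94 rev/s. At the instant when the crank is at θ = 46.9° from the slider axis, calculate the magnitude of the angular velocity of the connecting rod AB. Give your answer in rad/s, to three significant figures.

1.00

ω = 5.906 rad/s (converted from 0.94 rev/s).
The rod makes angle φ with the slider axis where L sinφ = r sinθ; differentiating, L cosφ·φ̇ = r ω cosθ.
L cosφ = √(L² − r² sin²θ) = 0.29566 m.
|ω_rod| = r ω |cosθ| / √(L² − r² sin²θ) = 0.0736·5.906·0.68327/0.29566 = 1.0046 rad/s.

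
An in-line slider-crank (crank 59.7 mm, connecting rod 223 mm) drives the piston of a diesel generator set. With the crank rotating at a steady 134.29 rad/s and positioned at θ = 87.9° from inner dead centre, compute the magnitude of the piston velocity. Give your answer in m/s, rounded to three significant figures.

8.09

ω = 134.3 rad/s
For an in-line slider-crank, x = r cosθ + √(L² − r² sin²θ), so v = −rω sinθ·[1 + r cosθ/√(L² − r² sin²θ)].
With r = 0.0597 m, L = 0.223 m, θ = 87.9°: √(L² − r² sin²θ) = 0.21487 m.
v = −0.0597·134.3·0.99933·[1 + 0.0597·0.03664/0.21487] = -8.0933 m/s.
|v| = 8.0933 m/s.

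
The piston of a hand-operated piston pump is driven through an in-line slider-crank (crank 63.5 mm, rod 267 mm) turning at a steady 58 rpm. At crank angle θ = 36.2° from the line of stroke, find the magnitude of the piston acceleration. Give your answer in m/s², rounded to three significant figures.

2.07

ω = 2π·58/60 = 6.074 rad/s
x(θ) = r cosθ + √(L² − r² sin²θ); with ω constant, a = ω²·d²x/dθ².
d²x/dθ² = −r cosθ − r²(cos2θ)/√u − r⁴ sin²2θ/(4u^{3/2}),  u = L² − r² sin²θ = 0.0698825 m².
Substituting r = 0.0635 m, L = 0.267 m, θ = 36.2°: d²x/dθ² = -0.056054 m.
a = ω²·d²x/dθ² = (6.074)²·(-0.056054) = -2.0679 m/s²;  |a| = 2.0679 m/s².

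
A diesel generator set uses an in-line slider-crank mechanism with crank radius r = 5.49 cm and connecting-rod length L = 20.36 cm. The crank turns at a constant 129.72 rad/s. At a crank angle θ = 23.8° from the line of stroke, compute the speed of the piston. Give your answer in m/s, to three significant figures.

3.59

ω = 129.7 rad/s
For an in-line slider-crank, x = r cosθ + √(L² − r² sin²θ), so v = −rω sinθ·[1 + r cosθ/√(L² − r² sin²θ)].
With r = 0.0549 m, L = 0.2036 m, θ = 23.8°: √(L² − r² sin²θ) = 0.20239 m.
v = −0.0549·129.7·0.40355·[1 + 0.0549·0.91496/0.20239] = -3.5872 m/s.
|v| = 3.5872 m/s.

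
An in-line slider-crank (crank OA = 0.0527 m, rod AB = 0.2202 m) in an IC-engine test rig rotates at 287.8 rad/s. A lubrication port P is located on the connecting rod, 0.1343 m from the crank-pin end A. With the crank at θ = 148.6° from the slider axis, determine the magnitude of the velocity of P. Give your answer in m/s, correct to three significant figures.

8.56

ω = 287.8 rad/s.  Crank-pin speed |V_A| = rω = 15.167 m/s, perpendicular to OA.
Rod angle: sinφ = −(r/L) sinθ ⇒ φ = -7.163°; ω_rod = −rω cosθ/√(L²−r²sin²θ) = +59.254 rad/s.
V_P = V_A + ω_rod × AP, with AP = 0.1343 m along the rod.
Components: V_Px = −rω sinθ − a·ω_rod·sinφ = -6.9099 m/s;  V_Py = rω cosθ + a·ω_rod·cosφ = -5.0502 m/s.
|V_P| = √(V_Px² + V_Py²) = 8.5587 m/s.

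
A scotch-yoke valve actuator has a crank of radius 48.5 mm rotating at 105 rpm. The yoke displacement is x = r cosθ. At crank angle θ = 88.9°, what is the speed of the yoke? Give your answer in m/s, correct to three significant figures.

0.533

ω = 11 rad/s (from 105 rpm).
x = r cosθ ⇒ ẋ = −rω sinθ.
|v| = rω|sinθ| = 0.0485·11·|sin 88.9°| = 0.53319 m/s.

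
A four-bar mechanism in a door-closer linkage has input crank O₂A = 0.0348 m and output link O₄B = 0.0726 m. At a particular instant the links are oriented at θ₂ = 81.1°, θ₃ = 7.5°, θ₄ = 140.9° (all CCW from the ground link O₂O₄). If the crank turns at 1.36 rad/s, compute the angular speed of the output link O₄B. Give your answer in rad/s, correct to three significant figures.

0.861

ω₂ = 1.36 rad/s
Differentiating the loop-closure r₂e^{iθ₂}+r₃e^{iθ₃}=r₁+r₄e^{iθ₄} gives r₂ω₂e^{iθ₂}+r₃ω₃e^{iθ₃}=r₄ω₄e^{iθ₄}.
Eliminating the other unknown: ω₄ = r₂ω₂ sin(θ₂−θ₃) / [r₄ sin(θ₄−θ₃)].
Numerator sine = +0.95931; denominator sine = +0.72657.
Result = 0.0348·1.36·(+0.95931) / (0.0726·(+0.72657)) = +0.86072 rad/s; magnitude 0.86072 rad/s.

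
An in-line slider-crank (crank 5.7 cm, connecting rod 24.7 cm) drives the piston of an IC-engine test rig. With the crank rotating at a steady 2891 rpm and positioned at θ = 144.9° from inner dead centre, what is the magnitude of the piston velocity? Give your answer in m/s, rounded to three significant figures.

ω = 2π·2891/60 = 302.7 rad/s
For an in-line slider-crank, x = r cosθ + √(L² − r² sin²θ), so v = −rω sinθ·[1 + r cosθ/√(L² − r² sin²θ)].
With r = 0.057 m, L = 0.247 m, θ = 144.9°: √(L² − r² sin²θ) = 0.24482 m.
v = −0.057·302.7·0.57501·[1 + 0.057·-0.81815/0.24482] = -8.0324 m/s.
|v| = 8.0324 m/s.

8.03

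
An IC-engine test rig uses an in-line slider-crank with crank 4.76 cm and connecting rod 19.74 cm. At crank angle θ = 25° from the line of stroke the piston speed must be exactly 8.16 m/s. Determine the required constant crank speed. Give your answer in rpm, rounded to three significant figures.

3180

For an in-line slider-crank, |v_piston| = rω|sinθ|·[1 + r cosθ/√(L² − r² sin²θ)].
With r = 0.0476 m, L = 0.1974 m, θ = 25°: the bracketed kinematic factor |dx/dθ| = 0.024536 m.
ω = v/|dx/dθ| = 8.16/0.024536 = 332.57 rad/s.
N = 60ω/(2π) = 3175.8 rpm.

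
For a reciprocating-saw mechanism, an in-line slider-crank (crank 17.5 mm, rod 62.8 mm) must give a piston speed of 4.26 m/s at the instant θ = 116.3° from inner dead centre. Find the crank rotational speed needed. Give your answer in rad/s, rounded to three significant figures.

311

For an in-line slider-crank, |v_piston| = rω|sinθ|·[1 + r cosθ/√(L² − r² sin²θ)].
With r = 0.0175 m, L = 0.0628 m, θ = 116.3°: the bracketed kinematic factor |dx/dθ| = 0.013688 m.
ω = v/|dx/dθ| = 4.26/0.013688 = 311.22 rad/s.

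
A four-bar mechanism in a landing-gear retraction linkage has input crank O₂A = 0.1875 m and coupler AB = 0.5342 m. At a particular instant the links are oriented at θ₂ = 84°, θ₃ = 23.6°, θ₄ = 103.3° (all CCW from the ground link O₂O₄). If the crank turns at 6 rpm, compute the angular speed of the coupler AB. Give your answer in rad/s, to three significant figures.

ω₂ = 0.6283 rad/s (from 6 rpm).
Differentiating the loop-closure r₂e^{iθ₂}+r₃e^{iθ₃}=r₁+r₄e^{iθ₄} gives r₂ω₂e^{iθ₂}+r₃ω₃e^{iθ₃}=r₄ω₄e^{iθ₄}.
Eliminating the other unknown: ω₃ = r₂ω₂ sin(θ₄−θ₂) / [r₃ sin(θ₃−θ₄)].
Numerator sine = +0.33051; denominator sine = -0.98389.
Result = 0.1875·0.6283·(+0.33051) / (0.5342·(-0.98389)) = -0.074084 rad/s; magnitude 0.074084 rad/s.

0.0741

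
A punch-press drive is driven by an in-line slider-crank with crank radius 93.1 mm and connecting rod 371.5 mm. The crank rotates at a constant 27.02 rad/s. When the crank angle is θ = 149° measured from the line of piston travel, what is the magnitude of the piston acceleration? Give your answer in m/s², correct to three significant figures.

50.0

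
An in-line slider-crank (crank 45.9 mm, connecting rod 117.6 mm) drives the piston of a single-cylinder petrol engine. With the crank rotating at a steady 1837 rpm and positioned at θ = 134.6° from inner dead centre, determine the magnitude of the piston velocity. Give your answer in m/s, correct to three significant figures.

4.49

ω = 2π·1837/60 = 192.4 rad/s
For an in-line slider-crank, x = r cosθ + √(L² − r² sin²θ), so v = −rω sinθ·[1 + r cosθ/√(L² − r² sin²θ)].
With r = 0.0459 m, L = 0.1176 m, θ = 134.6°: √(L² − r² sin²θ) = 0.11297 m.
v = −0.0459·192.4·0.71203·[1 + 0.0459·-0.70215/0.11297] = -4.4934 m/s.
|v| = 4.4934 m/s.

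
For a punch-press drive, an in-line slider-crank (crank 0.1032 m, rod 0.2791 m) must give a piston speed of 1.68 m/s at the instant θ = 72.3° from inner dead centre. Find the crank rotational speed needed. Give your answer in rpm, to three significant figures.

For an in-line slider-crank, |v_piston| = rω|sinθ|·[1 + r cosθ/√(L² − r² sin²θ)].
With r = 0.1032 m, L = 0.2791 m, θ = 72.3°: the bracketed kinematic factor |dx/dθ| = 0.11012 m.
ω = v/|dx/dθ| = 1.68/0.11012 = 15.256 rad/s.
N = 60ω/(2π) = 145.68 rpm.

146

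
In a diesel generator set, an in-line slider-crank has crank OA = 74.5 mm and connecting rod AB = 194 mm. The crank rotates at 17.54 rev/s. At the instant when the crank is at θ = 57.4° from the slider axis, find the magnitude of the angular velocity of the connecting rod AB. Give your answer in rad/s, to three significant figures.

24.1

ω = 110.2 rad/s (converted from 17.54 rev/s).
The rod makes angle φ with the slider axis where L sinφ = r sinθ; differentiating, L cosφ·φ̇ = r ω cosθ.
L cosφ = √(L² − r² sin²θ) = 0.18357 m.
|ω_rod| = r ω |cosθ| / √(L² − r² sin²θ) = 0.0745·110.2·0.53877/0.18357 = 24.098 rad/s.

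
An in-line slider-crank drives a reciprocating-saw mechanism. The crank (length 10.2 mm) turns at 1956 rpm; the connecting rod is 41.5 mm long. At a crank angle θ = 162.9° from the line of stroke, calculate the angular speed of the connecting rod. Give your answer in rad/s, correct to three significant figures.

48.2

ω = 204.8 rad/s (converted from 1956 rpm).
The rod makes angle φ with the slider axis where L sinφ = r sinθ; differentiating, L cosφ·φ̇ = r ω cosθ.
L cosφ = √(L² − r² sin²θ) = 0.041391 m.
|ω_rod| = r ω |cosθ| / √(L² − r² sin²θ) = 0.0102·204.8·0.95579/0.041391 = 48.245 rad/s.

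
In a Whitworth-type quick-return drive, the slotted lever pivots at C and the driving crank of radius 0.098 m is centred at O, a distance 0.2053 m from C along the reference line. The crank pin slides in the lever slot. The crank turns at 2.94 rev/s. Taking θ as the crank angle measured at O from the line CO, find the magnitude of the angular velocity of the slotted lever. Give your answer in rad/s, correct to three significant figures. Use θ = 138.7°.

4.73

ω = 18.47 rad/s (from 2.94 rev/s).
Crank pin A relative to C: A = (d + r cosθ, r sinθ); lever angle φ = atan2(r sinθ, d + r cosθ).
Differentiating tanφ: φ̇ = rω(d cosθ + r)/(d² + r² + 2dr cosθ).
d² + r² + 2dr cosθ = |CA|² = 0.0215221 m²;  d cosθ + r = -0.056235 m.
|ω_lever| = |0.098·18.47·-0.056235| / 0.0215221 = 4.7301 rad/s.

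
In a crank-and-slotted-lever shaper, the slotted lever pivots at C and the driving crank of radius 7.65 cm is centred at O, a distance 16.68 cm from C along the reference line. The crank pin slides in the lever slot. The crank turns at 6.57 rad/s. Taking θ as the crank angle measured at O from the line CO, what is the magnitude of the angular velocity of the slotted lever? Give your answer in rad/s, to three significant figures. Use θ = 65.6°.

1.65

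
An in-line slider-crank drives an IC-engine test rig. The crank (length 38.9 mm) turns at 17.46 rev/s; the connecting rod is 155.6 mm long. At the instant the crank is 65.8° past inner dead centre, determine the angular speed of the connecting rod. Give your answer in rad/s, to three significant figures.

ω = 109.7 rad/s (converted from 17.46 rev/s).
The rod makes angle φ with the slider axis where L sinφ = r sinθ; differentiating, L cosφ·φ̇ = r ω cosθ.
L cosφ = √(L² − r² sin²θ) = 0.1515 m.
|ω_rod| = r ω |cosθ| / √(L² − r² sin²θ) = 0.0389·109.7·0.40992/0.1515 = 11.547 rad/s.

11.5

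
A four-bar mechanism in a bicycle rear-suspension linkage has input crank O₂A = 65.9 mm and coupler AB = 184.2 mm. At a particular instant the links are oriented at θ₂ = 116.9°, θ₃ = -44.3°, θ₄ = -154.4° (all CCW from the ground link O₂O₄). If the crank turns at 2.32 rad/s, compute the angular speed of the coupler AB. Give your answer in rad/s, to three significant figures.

ω₂ = 2.32 rad/s
Differentiating the loop-closure r₂e^{iθ₂}+r₃e^{iθ₃}=r₁+r₄e^{iθ₄} gives r₂ω₂e^{iθ₂}+r₃ω₃e^{iθ₃}=r₄ω₄e^{iθ₄}.
Eliminating the other unknown: ω₃ = r₂ω₂ sin(θ₄−θ₂) / [r₃ sin(θ₃−θ₄)].
Numerator sine = +0.99974; denominator sine = +0.93909.
Result = 0.0659·2.32·(+0.99974) / (0.1842·(+0.93909)) = +0.88361 rad/s; magnitude 0.88361 rad/s.

0.884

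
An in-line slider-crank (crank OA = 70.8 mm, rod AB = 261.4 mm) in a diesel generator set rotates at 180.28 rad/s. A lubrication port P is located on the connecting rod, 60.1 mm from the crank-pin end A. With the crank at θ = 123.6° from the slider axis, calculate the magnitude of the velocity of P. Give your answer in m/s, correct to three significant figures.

11.6

ω = 180.3 rad/s.  Crank-pin speed |V_A| = rω = 12.764 m/s, perpendicular to OA.
Rod angle: sinφ = −(r/L) sinθ ⇒ φ = -13.038°; ω_rod = −rω cosθ/√(L²−r²sin²θ) = +27.736 rad/s.
V_P = V_A + ω_rod × AP, with AP = 0.0601 m along the rod.
Components: V_Px = −rω sinθ − a·ω_rod·sinφ = -10.255 m/s;  V_Py = rω cosθ + a·ω_rod·cosφ = -5.4394 m/s.
|V_P| = √(V_Px² + V_Py²) = 11.608 m/s.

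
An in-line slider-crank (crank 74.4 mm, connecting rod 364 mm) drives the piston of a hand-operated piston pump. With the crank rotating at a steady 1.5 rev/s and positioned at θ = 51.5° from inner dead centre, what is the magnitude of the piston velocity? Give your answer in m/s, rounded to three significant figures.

0.620

ω = 2π·1.5 = 9.425 rad/s
For an in-line slider-crank, x = r cosθ + √(L² − r² sin²θ), so v = −rω sinθ·[1 + r cosθ/√(L² − r² sin²θ)].
With r = 0.0744 m, L = 0.364 m, θ = 51.5°: √(L² − r² sin²θ) = 0.35931 m.
v = −0.0744·9.425·0.78261·[1 + 0.0744·0.62251/0.35931] = -0.6195 m/s.
|v| = 0.6195 m/s.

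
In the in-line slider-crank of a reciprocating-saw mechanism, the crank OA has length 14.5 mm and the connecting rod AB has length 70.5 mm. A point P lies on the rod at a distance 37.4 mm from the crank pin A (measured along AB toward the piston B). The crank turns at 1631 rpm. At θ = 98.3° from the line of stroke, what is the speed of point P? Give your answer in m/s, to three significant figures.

2.42

ω = 170.8 rad/s.  Crank-pin speed |V_A| = rω = 2.4766 m/s, perpendicular to OA.
Rod angle: sinφ = −(r/L) sinθ ⇒ φ = -11.743°; ω_rod = −rω cosθ/√(L²−r²sin²θ) = +5.1794 rad/s.
V_P = V_A + ω_rod × AP, with AP = 0.0374 m along the rod.
Components: V_Px = −rω sinθ − a·ω_rod·sinφ = -2.4112 m/s;  V_Py = rω cosθ + a·ω_rod·cosφ = -0.16785 m/s.
|V_P| = √(V_Px² + V_Py²) = 2.417 m/s.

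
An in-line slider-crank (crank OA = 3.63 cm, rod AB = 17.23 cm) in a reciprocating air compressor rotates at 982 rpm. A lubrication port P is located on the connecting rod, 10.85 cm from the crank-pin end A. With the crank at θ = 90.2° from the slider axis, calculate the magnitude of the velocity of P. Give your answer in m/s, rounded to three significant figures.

ω = 102.8 rad/s.  Crank-pin speed |V_A| = rω = 3.7329 m/s, perpendicular to OA.
Rod angle: sinφ = −(r/L) sinθ ⇒ φ = -12.162°; ω_rod = −rω cosθ/√(L²−r²sin²θ) = +0.077362 rad/s.
V_P = V_A + ω_rod × AP, with AP = 0.1085 m along the rod.
Components: V_Px = −rω sinθ − a·ω_rod·sinφ = -3.7311 m/s;  V_Py = rω cosθ + a·ω_rod·cosφ = -0.0048249 m/s.
|V_P| = √(V_Px² + V_Py²) = 3.7311 m/s.

3.73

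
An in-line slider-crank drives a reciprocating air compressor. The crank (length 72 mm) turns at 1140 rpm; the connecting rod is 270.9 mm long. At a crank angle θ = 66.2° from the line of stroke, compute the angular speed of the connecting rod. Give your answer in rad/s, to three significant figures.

ω = 119.4 rad/s (converted from 1140 rpm).
The rod makes angle φ with the slider axis where L sinφ = r sinθ; differentiating, L cosφ·φ̇ = r ω cosθ.
L cosφ = √(L² − r² sin²θ) = 0.26277 m.
|ω_rod| = r ω |cosθ| / √(L² − r² sin²θ) = 0.072·119.4·0.40355/0.26277 = 13.2 rad/s.

13.2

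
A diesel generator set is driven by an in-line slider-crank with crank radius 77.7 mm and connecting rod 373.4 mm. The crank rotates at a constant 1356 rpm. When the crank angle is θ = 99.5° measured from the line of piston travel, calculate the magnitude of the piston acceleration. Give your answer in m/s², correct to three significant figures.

ω = 2π·1356/60 = 142 rad/s
x(θ) = r cosθ + √(L² − r² sin²θ); with ω constant, a = ω²·d²x/dθ².
d²x/dθ² = −r cosθ − r²(cos2θ)/√u − r⁴ sin²2θ/(4u^{3/2}),  u = L² − r² sin²θ = 0.133555 m².
Substituting r = 0.0777 m, L = 0.3734 m, θ = 99.5°: d²x/dθ² = +0.028424 m.
a = ω²·d²x/dθ² = (142)²·(+0.028424) = +573.15 m/s²;  |a| = 573.15 m/s².

573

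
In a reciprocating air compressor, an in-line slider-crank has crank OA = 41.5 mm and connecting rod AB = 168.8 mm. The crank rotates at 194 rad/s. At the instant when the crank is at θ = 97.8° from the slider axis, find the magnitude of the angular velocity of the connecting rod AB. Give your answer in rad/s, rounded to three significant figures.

6.67

ω = 194 rad/s
The rod makes angle φ with the slider axis where L sinφ = r sinθ; differentiating, L cosφ·φ̇ = r ω cosθ.
L cosφ = √(L² − r² sin²θ) = 0.16372 m.
|ω_rod| = r ω |cosθ| / √(L² − r² sin²θ) = 0.0415·194·0.13572/0.16372 = 6.674 rad/s.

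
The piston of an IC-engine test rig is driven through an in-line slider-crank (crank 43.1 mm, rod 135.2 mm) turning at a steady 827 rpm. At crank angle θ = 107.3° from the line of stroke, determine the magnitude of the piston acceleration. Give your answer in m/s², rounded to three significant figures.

184

ω = 2π·827/60 = 86.6 rad/s
x(θ) = r cosθ + √(L² − r² sin²θ); with ω constant, a = ω²·d²x/dθ².
d²x/dθ² = −r cosθ − r²(cos2θ)/√u − r⁴ sin²2θ/(4u^{3/2}),  u = L² − r² sin²θ = 0.0165857 m².
Substituting r = 0.0431 m, L = 0.1352 m, θ = 107.3°: d²x/dθ² = +0.02456 m.
a = ω²·d²x/dθ² = (86.6)²·(+0.02456) = +184.2 m/s²;  |a| = 184.2 m/s².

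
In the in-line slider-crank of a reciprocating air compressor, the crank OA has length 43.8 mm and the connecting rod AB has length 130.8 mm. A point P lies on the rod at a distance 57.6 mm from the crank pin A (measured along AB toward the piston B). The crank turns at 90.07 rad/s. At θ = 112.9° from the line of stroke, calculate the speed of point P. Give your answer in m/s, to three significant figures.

3.52

ω = 90.07 rad/s.  Crank-pin speed |V_A| = rω = 3.9451 m/s, perpendicular to OA.
Rod angle: sinφ = −(r/L) sinθ ⇒ φ = -17.967°; ω_rod = −rω cosθ/√(L²−r²sin²θ) = +12.338 rad/s.
V_P = V_A + ω_rod × AP, with AP = 0.0576 m along the rod.
Components: V_Px = −rω sinθ − a·ω_rod·sinφ = -3.4149 m/s;  V_Py = rω cosθ + a·ω_rod·cosφ = -0.8591 m/s.
|V_P| = √(V_Px² + V_Py²) = 3.5213 m/s.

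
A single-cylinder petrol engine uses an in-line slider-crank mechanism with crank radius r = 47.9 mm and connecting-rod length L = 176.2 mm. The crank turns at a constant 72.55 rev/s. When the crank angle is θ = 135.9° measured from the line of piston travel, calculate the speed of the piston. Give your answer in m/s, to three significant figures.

12.2

ω = 2π·72.5 = 455.8 rad/s
For an in-line slider-crank, x = r cosθ + √(L² − r² sin²θ), so v = −rω sinθ·[1 + r cosθ/√(L² − r² sin²θ)].
With r = 0.0479 m, L = 0.1762 m, θ = 135.9°: √(L² − r² sin²θ) = 0.17302 m.
v = −0.0479·455.8·0.69591·[1 + 0.0479·-0.71813/0.17302] = -12.174 m/s.
|v| = 12.174 m/s.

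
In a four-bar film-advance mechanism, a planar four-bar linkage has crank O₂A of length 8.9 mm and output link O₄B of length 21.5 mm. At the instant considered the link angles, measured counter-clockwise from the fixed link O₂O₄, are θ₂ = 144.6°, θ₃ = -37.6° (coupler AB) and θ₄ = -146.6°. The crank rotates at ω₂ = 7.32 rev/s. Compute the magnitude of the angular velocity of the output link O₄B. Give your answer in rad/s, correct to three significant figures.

0.773

ω₂ = 45.99 rad/s (from 7.32 rev/s).
Differentiating the loop-closure r₂e^{iθ₂}+r₃e^{iθ₃}=r₁+r₄e^{iθ₄} gives r₂ω₂e^{iθ₂}+r₃ω₃e^{iθ₃}=r₄ω₄e^{iθ₄}.
Eliminating the other unknown: ω₄ = r₂ω₂ sin(θ₂−θ₃) / [r₄ sin(θ₄−θ₃)].
Numerator sine = -0.03839; denominator sine = -0.94552.
Result = 0.0089·45.99·(-0.03839) / (0.0215·(-0.94552)) = +0.77298 rad/s; magnitude 0.77298 rad/s.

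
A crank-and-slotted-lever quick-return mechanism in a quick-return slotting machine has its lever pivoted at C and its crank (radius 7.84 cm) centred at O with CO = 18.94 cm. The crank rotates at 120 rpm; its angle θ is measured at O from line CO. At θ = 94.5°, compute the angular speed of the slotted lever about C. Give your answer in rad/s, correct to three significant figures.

1.58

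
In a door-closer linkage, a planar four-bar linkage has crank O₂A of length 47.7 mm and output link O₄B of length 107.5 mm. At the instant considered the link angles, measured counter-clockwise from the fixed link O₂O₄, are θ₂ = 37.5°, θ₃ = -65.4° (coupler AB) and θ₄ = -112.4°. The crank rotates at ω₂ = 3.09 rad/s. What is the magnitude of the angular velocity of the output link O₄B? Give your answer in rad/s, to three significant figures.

ω₂ = 3.09 rad/s
Differentiating the loop-closure r₂e^{iθ₂}+r₃e^{iθ₃}=r₁+r₄e^{iθ₄} gives r₂ω₂e^{iθ₂}+r₃ω₃e^{iθ₃}=r₄ω₄e^{iθ₄}.
Eliminating the other unknown: ω₄ = r₂ω₂ sin(θ₂−θ₃) / [r₄ sin(θ₄−θ₃)].
Numerator sine = +0.97476; denominator sine = -0.73135.
Result = 0.0477·3.09·(+0.97476) / (0.1075·(-0.73135)) = -1.8274 rad/s; magnitude 1.8274 rad/s.

1.83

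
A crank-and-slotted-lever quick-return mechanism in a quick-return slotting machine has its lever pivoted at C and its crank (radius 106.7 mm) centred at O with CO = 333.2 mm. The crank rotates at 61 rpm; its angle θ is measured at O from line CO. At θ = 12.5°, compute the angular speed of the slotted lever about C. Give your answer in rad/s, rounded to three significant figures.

ω = 6.388 rad/s (from 61 rpm).
Crank pin A relative to C: A = (d + r cosθ, r sinθ); lever angle φ = atan2(r sinθ, d + r cosθ).
Differentiating tanφ: φ̇ = rω(d cosθ + r)/(d² + r² + 2dr cosθ).
d² + r² + 2dr cosθ = |CA|² = 0.191827 m²;  d cosθ + r = +0.432 m.
|ω_lever| = |0.1067·6.388·+0.432| / 0.191827 = 1.535 rad/s.

1.53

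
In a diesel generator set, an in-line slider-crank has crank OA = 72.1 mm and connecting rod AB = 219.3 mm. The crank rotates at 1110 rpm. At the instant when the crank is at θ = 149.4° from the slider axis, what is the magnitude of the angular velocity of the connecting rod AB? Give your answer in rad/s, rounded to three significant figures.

33.4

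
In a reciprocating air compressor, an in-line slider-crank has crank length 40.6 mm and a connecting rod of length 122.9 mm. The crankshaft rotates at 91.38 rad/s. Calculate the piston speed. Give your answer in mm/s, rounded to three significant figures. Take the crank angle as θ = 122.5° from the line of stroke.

2550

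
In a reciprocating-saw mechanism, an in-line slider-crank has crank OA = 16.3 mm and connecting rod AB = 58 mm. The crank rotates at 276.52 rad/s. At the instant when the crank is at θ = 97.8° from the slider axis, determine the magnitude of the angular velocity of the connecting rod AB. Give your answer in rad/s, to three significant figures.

11.0

ω = 276.5 rad/s
The rod makes angle φ with the slider axis where L sinφ = r sinθ; differentiating, L cosφ·φ̇ = r ω cosθ.
L cosφ = √(L² − r² sin²θ) = 0.055706 m.
|ω_rod| = r ω |cosθ| / √(L² − r² sin²θ) = 0.0163·276.5·0.13572/0.055706 = 10.981 rad/s.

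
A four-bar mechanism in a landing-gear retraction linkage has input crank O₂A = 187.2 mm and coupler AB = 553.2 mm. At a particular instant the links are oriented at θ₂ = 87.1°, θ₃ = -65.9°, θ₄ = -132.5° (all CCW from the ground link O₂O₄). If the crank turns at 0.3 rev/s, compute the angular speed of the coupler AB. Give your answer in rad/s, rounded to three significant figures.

0.443

ω₂ = 1.885 rad/s (from 0.3 rev/s).
Differentiating the loop-closure r₂e^{iθ₂}+r₃e^{iθ₃}=r₁+r₄e^{iθ₄} gives r₂ω₂e^{iθ₂}+r₃ω₃e^{iθ₃}=r₄ω₄e^{iθ₄}.
Eliminating the other unknown: ω₃ = r₂ω₂ sin(θ₄−θ₂) / [r₃ sin(θ₃−θ₄)].
Numerator sine = +0.63742; denominator sine = +0.91775.
Result = 0.1872·1.885·(+0.63742) / (0.5532·(+0.91775)) = +0.44302 rad/s; magnitude 0.44302 rad/s.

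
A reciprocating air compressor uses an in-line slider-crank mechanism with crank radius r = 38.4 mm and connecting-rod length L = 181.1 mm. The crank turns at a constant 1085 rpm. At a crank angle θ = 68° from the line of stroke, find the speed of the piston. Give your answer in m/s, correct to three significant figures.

4.37

ω = 2π·1085/60 = 113.6 rad/s
For an in-line slider-crank, x = r cosθ + √(L² − r² sin²θ), so v = −rω sinθ·[1 + r cosθ/√(L² − r² sin²θ)].
With r = 0.0384 m, L = 0.1811 m, θ = 68°: √(L² − r² sin²θ) = 0.17757 m.
v = −0.0384·113.6·0.92718·[1 + 0.0384·0.37461/0.17757] = -4.3731 m/s.
|v| = 4.3731 m/s.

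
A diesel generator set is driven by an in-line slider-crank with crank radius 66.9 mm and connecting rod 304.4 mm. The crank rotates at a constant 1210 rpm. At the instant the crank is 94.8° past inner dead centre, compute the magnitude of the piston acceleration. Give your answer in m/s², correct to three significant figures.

328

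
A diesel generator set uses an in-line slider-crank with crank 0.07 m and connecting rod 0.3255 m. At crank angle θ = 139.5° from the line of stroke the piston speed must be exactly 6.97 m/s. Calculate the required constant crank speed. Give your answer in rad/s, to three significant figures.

184

For an in-line slider-crank, |v_piston| = rω|sinθ|·[1 + r cosθ/√(L² − r² sin²θ)].
With r = 0.07 m, L = 0.3255 m, θ = 139.5°: the bracketed kinematic factor |dx/dθ| = 0.037954 m.
ω = v/|dx/dθ| = 6.97/0.037954 = 183.65 rad/s.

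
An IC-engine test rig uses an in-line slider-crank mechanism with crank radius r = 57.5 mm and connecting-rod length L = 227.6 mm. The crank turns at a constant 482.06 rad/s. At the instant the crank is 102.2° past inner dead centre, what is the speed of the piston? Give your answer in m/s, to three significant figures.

ω = 482.1 rad/s
For an in-line slider-crank, x = r cosθ + √(L² − r² sin²θ), so v = −rω sinθ·[1 + r cosθ/√(L² − r² sin²θ)].
With r = 0.0575 m, L = 0.2276 m, θ = 102.2°: √(L² − r² sin²θ) = 0.22055 m.
v = −0.0575·482.1·0.97742·[1 + 0.0575·-0.21132/0.22055] = -25.6 m/s.
|v| = 25.6 m/s.

25.6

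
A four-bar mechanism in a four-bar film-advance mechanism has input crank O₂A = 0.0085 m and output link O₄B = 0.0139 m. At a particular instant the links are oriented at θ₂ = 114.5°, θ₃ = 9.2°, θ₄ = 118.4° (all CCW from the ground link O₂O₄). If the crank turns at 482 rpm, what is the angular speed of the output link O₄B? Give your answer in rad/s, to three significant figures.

31.5

ω₂ = 50.47 rad/s (from 482 rpm).
Differentiating the loop-closure r₂e^{iθ₂}+r₃e^{iθ₃}=r₁+r₄e^{iθ₄} gives r₂ω₂e^{iθ₂}+r₃ω₃e^{iθ₃}=r₄ω₄e^{iθ₄}.
Eliminating the other unknown: ω₄ = r₂ω₂ sin(θ₂−θ₃) / [r₄ sin(θ₄−θ₃)].
Numerator sine = +0.96456; denominator sine = +0.94438.
Result = 0.0085·50.47·(+0.96456) / (0.0139·(+0.94438)) = +31.526 rad/s; magnitude 31.526 rad/s.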